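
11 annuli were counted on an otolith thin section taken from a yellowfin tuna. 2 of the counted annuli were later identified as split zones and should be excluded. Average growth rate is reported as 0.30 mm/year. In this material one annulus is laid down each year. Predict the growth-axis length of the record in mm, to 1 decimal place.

After corrections the count is 11 − 2 = 9 annuli.
9 years at 0.30 mm/year gives 0.30 × 9 = 2.7 mm.

2.7 mm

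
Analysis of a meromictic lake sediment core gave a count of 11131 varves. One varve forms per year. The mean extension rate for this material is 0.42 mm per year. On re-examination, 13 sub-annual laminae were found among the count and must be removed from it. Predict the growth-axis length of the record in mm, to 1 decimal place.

Correcting the raw count gives 11131 − 13 = 11118 true varves.
Predicted length = 0.42 mm/year × 11118 years = 4669.6 mm.

4669.6 mm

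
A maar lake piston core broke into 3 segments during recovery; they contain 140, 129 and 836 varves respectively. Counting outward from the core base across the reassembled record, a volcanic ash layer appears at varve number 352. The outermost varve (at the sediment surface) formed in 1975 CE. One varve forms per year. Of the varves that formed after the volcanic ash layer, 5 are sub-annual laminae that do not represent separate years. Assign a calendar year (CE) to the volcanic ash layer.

Total varves = 140 + 129 + 836 = 1105.
1105 − 352 = 753 varves lie beyond the volcanic ash layer toward the sediment surface.
753 − 5 false = 748 true varves after the volcanic ash layer.
Counting back 748 years from 1975 CE places the volcanic ash layer in 1975 − 748 = 1227 CE.

1227 CE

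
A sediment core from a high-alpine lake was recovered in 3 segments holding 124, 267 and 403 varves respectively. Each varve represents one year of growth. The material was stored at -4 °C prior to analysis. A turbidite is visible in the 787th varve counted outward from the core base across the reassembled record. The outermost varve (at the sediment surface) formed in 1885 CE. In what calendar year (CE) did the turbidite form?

1878 CE

Total varves = 124 + 267 + 403 = 794.
Between varve 787 and the sediment surface there are 794 − 787 = 7 varves.
Counting back 7 years from 1885 CE places the turbidite in 1885 − 7 = 1878 CE.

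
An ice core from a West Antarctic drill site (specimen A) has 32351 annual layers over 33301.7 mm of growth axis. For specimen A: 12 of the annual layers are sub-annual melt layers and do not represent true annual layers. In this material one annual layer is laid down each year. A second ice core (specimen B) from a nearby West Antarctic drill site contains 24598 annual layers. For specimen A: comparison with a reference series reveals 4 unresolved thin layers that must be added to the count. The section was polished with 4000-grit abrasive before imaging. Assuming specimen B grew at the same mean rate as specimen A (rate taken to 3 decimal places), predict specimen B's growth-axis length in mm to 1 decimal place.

25335.9 mm

Specimen A: adjusted count: 32351 − 12 + 4 = 32343 annual layers.
A: Extension rate ≈ 33301.7 / 32343 = 1.030 mm per year.
For B, 1.030 mm/year × 24598 years = 25335.9 mm.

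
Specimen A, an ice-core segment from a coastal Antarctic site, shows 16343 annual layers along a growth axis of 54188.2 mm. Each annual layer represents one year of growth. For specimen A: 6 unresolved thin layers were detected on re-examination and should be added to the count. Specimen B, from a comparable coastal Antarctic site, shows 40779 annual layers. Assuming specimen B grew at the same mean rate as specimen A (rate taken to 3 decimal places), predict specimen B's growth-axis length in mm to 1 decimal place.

135141.6 mm

Specimen A: after corrections the count is 16343 + 6 = 16349 annual layers.
A: Extension rate ≈ 54188.2 / 16349 = 3.314 mm/year.
B's length ≈ 3.314 × 40779 = 135141.6 mm.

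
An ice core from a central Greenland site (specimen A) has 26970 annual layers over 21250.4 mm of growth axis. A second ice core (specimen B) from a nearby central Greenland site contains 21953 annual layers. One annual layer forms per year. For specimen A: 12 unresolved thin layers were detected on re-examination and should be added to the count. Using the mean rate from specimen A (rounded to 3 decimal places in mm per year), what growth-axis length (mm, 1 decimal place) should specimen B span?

17299.0 mm

Specimen A: adjusted count: 26970 + 12 = 26982 annual layers.
A: Extension rate ≈ 21250.4 / 26982 = 0.788 mm per year.
B's length ≈ 0.788 × 21953 = 17299.0 mm.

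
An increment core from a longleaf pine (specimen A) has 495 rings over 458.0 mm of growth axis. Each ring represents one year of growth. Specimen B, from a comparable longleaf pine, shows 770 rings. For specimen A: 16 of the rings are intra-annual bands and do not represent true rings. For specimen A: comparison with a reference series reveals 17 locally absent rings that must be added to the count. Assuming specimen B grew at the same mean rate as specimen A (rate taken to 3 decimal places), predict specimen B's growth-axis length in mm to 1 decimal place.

Specimen A: after corrections the count is 495 − 16 + 17 = 496 rings.
A: Extension rate ≈ 458.0 / 496 = 0.923 mm/yr.
For B, 0.923 mm/year × 770 years = 710.7 mm.

710.7 mm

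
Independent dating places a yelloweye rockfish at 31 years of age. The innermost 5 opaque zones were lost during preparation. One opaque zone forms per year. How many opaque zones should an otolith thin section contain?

26 opaque zones

At one opaque zone per year, 31 years correspond to 31 opaque zones.
31 − 5 missed = 26 opaque zones expected in the prepared section.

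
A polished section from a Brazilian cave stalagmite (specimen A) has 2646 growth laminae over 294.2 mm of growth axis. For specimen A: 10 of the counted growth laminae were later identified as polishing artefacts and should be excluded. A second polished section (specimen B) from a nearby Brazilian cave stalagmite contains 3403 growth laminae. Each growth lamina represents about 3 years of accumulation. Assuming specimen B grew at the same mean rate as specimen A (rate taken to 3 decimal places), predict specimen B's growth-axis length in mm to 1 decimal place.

377.7 mm

Specimen A: after corrections the count is 2646 − 10 = 2636 growth laminae.
Specimen A: at 3 years per growth lamina, 2636 × 3 = 7908 years.
A: Extension rate ≈ 294.2 / 7908 = 0.037 mm/yr.
Specimen B: multiplying by 3 years per growth lamina: 3403 × 3 = 10209 years. For B, 0.037 mm/year × 10209 years = 377.7 mm.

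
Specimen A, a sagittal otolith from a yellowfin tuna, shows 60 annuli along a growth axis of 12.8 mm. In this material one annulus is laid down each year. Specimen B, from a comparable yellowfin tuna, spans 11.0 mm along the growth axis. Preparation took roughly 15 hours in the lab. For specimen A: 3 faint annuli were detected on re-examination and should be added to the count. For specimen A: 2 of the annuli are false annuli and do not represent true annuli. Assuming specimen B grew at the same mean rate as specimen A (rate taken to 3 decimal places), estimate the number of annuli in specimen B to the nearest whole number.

52 annuli

Specimen A: true annulus count = 60 − 2 + 3 = 61.
A: Mean rate = 12.8 mm / 61 years ≈ 0.210 mm/yr.
B spans 11.0 / 0.210 = 52.38 years ≈ 52 annuli.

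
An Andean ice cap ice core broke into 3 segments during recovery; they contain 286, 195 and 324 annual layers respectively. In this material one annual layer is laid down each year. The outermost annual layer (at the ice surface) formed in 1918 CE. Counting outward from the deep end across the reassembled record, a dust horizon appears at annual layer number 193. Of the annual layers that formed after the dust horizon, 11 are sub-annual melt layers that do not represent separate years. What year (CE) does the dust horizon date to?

1317 CE

Total annual layers = 286 + 195 + 324 = 805.
Between annual layer 193 and the ice surface there are 805 − 193 = 612 annual layers.
Excluding 11 false annual layers: 612 − 11 = 601.
The annual layer at the ice surface is 1918 CE, so the dust horizon dates to 1918 − 601 = 1317 CE.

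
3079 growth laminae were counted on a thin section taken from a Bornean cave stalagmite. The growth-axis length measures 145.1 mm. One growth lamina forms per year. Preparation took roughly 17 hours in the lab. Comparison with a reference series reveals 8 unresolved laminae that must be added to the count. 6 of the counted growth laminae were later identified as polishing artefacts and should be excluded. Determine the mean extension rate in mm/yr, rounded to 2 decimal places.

Adjusted count: 3079 − 6 + 8 = 3081 growth laminae.
145.1 mm over 3081 years gives 145.1 / 3081 ≈ 0.05 mm/yr.

0.05 mm/yr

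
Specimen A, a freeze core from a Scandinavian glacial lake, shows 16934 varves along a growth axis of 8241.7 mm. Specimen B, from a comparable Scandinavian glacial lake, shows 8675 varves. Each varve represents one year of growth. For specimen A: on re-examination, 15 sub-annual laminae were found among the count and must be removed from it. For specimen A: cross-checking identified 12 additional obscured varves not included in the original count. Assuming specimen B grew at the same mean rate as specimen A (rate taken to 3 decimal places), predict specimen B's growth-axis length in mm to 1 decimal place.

4224.7 mm

Specimen A: true varve count = 16934 − 15 + 12 = 16931.
A: 8241.7 mm over 16931 years gives 8241.7 / 16931 ≈ 0.487 mm/yr.
For B, 0.487 mm/year × 8675 years = 4224.7 mm.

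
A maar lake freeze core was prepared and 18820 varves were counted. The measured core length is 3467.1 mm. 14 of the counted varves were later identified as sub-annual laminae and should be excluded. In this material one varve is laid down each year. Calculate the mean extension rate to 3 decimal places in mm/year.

0.184 mm/year

Correcting the raw count gives 18820 − 14 = 18806 true varves.
Mean rate = 3467.1 mm / 18806 years ≈ 0.184 mm/year.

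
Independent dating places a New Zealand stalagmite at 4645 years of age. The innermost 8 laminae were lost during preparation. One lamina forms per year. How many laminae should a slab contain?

4637 laminae

Expected laminae over 4645 years: 4645.
Less the 8 uncaptured laminae: 4645 − 8 = 4637.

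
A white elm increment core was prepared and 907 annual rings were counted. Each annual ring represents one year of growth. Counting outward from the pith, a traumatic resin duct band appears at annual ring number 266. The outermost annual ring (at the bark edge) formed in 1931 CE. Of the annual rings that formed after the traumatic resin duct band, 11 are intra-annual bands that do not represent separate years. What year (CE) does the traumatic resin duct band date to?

907 − 266 = 641 annual rings lie beyond the traumatic resin duct band toward the bark edge.
641 − 11 false = 630 true annual rings after the traumatic resin duct band.
The annual ring at the bark edge is 1931 CE, so the traumatic resin duct band dates to 1931 − 630 = 1301 CE.

1301 CE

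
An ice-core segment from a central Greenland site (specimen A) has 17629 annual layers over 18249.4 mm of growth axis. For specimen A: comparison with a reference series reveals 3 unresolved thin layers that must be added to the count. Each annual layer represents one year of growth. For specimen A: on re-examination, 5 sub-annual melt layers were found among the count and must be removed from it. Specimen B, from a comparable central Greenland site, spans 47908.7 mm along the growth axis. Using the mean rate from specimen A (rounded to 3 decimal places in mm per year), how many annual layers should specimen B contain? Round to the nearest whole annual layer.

46289 annual layers

Specimen A: after corrections the count is 17629 − 5 + 3 = 17627 annual layers.
A: 18249.4 mm over 17627 years gives 18249.4 / 17627 ≈ 1.035 mm/year.
Specimen B: 47908.7 mm / 1.035 mm per year = 46288.60 years ≈ 46289 annual layers.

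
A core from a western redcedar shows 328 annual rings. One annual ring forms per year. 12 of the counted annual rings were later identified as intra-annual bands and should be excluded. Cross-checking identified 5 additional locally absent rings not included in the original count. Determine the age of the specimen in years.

Correcting the raw count gives 328 − 12 + 5 = 321 true annual rings.
With a one-to-one annual ring periodicity this is 321 years.

321 years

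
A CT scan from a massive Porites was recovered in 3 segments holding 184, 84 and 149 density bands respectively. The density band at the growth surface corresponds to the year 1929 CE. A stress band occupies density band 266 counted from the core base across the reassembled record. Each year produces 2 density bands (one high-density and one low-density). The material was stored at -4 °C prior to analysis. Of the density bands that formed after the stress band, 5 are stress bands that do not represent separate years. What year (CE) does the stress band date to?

1856 CE

Total density bands = 184 + 84 + 149 = 417.
The stress band sits at density band 266 from the core base, so 417 − 266 = 151 density bands formed after it.
Removing the 5 false density bands leaves 151 − 5 = 146 true density bands beyond the stress band.
146 density bands at 2 per year is 146 / 2 = 73 years.
Counting back 73 years from 1929 CE places the stress band in 1929 − 73 = 1856 CE.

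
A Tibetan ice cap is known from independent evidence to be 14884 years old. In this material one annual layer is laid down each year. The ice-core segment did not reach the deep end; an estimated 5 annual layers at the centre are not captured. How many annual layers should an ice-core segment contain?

One annual layer per year gives 14884 annual layers over 14884 years.
Less the 5 uncaptured annual layers: 14884 − 5 = 14879.

14879 annual layers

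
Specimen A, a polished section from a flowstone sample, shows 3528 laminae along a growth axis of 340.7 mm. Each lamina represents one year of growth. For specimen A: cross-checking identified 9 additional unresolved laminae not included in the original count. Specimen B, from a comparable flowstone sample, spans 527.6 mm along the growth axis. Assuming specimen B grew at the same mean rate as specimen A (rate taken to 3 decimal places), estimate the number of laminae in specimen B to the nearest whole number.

5496 laminae

Specimen A: adjusted count: 3528 + 9 = 3537 laminae.
A: Extension rate ≈ 340.7 / 3537 = 0.096 mm/year.
Specimen B: 527.6 mm / 0.096 mm per year = 5495.83 years ≈ 5496 laminae.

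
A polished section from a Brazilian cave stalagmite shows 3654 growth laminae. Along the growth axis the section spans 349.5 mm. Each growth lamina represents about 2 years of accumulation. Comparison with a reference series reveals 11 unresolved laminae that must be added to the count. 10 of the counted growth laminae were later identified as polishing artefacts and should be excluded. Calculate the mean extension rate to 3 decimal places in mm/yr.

True growth lamina count = 3654 − 10 + 11 = 3655.
At 2 years per growth lamina, 3655 × 2 = 7310 years.
Extension rate ≈ 349.5 / 7310 = 0.048 mm/yr.

0.048 mm/yr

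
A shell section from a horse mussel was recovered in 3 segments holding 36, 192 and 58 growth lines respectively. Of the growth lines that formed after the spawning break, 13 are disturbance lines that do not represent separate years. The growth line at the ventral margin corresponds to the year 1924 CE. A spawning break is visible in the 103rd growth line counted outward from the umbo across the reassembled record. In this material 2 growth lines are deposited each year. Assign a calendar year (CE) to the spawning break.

1839 CE

Total growth lines = 36 + 192 + 58 = 286.
Between growth line 103 and the ventral margin there are 286 − 103 = 183 growth lines.
183 − 13 false = 170 true growth lines after the spawning break.
Dividing by 2 growth lines per year: 170 / 2 = 85 years.
1924 − 85 = 1839 CE.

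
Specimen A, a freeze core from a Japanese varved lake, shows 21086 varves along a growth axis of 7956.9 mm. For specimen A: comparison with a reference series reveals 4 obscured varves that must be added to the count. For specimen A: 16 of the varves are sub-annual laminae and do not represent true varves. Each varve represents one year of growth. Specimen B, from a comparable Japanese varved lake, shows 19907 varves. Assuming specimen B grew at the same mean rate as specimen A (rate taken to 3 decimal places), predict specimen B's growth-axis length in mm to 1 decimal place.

7524.8 mm

Specimen A: adjusted count: 21086 − 16 + 4 = 21074 varves.
A: Extension rate ≈ 7956.9 / 21074 = 0.378 mm/yr.
B's length ≈ 0.378 × 19907 = 7524.8 mm.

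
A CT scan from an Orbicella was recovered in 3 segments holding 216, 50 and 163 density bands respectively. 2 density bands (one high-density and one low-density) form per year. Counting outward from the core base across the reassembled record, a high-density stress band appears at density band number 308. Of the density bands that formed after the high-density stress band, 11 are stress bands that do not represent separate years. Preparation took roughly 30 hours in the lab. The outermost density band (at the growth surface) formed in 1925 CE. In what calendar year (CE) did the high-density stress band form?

1870 CE

Total density bands = 216 + 50 + 163 = 429.
Between density band 308 and the growth surface there are 429 − 308 = 121 density bands.
Excluding 11 false density bands: 121 − 11 = 110.
With 2 density bands per year, 110 / 2 = 55 years.
1925 − 55 = 1870 CE.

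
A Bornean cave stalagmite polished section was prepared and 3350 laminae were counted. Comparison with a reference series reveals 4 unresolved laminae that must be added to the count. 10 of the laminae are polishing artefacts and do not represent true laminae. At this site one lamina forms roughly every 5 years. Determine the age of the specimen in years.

Adjusted count: 3350 − 10 + 4 = 3344 laminae.
At 5 years per lamina, 3344 × 5 = 16720 years.

16720 years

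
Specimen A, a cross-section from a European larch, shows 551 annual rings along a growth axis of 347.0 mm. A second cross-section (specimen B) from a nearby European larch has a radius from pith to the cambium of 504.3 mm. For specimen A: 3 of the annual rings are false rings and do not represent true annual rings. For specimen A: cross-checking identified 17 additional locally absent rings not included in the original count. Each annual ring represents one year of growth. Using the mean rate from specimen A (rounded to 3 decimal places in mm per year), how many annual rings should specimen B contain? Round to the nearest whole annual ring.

821 annual rings

Specimen A: true annual ring count = 551 − 3 + 17 = 565.
A: 347.0 mm over 565 years gives 347.0 / 565 ≈ 0.614 mm/yr.
For B, 504.3 / 0.614 = 821.34 years ≈ 821 annual rings.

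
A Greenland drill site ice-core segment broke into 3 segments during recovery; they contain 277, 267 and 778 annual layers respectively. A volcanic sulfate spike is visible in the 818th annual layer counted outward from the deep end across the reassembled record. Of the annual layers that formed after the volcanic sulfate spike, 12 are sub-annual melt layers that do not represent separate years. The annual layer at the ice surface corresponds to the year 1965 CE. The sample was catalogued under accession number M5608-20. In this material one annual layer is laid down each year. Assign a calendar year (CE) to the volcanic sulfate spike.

1473 CE

Total annual layers = 277 + 267 + 778 = 1322.
1322 − 818 = 504 annual layers lie beyond the volcanic sulfate spike toward the ice surface.
504 − 12 false = 492 true annual layers after the volcanic sulfate spike.
The annual layer at the ice surface is 1965 CE, so the volcanic sulfate spike dates to 1965 − 492 = 1473 CE.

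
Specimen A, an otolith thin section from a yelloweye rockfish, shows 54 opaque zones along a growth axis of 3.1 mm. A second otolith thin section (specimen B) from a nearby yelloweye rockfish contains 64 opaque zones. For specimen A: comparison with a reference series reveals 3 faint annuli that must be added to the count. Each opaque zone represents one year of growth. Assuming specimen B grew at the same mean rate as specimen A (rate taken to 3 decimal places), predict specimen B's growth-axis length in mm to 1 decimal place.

3.5 mm

Specimen A: true opaque zone count = 54 + 3 = 57.
A: Mean rate = 3.1 mm / 57 years ≈ 0.054 mm/year.
B's length ≈ 0.054 × 64 = 3.5 mm.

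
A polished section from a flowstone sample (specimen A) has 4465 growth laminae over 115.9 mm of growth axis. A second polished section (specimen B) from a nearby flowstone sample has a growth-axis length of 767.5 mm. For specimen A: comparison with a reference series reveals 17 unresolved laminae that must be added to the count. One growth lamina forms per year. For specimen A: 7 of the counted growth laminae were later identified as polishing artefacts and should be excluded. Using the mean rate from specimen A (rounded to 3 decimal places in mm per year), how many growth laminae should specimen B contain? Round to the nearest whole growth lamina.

Specimen A: after corrections the count is 4465 − 7 + 17 = 4475 growth laminae.
A: 115.9 mm over 4475 years gives 115.9 / 4475 ≈ 0.026 mm per year.
Specimen B: 767.5 mm / 0.026 mm per year = 29519.23 years ≈ 29519 growth laminae.

29519 growth laminae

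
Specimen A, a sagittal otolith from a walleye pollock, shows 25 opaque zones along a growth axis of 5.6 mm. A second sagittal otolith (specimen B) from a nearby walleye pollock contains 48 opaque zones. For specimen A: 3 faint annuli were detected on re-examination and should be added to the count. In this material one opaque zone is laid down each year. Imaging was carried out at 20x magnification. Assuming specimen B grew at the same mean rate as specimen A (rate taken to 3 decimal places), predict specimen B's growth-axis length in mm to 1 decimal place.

Specimen A: adjusted count: 25 + 3 = 28 opaque zones.
A: 5.6 mm over 28 years gives 5.6 / 28 ≈ 0.200 mm per year.
B's length ≈ 0.200 × 48 = 9.6 mm.

9.6 mm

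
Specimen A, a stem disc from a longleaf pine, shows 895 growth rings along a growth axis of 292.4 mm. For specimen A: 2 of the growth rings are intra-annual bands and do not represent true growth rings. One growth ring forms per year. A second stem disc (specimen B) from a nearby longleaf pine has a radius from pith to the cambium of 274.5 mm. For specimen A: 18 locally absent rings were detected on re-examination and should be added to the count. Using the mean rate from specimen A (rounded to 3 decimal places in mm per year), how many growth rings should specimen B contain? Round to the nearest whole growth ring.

855 growth rings

Specimen A: true growth ring count = 895 − 2 + 18 = 911.
A: 292.4 mm over 911 years gives 292.4 / 911 ≈ 0.321 mm/yr.
For B, 274.5 / 0.321 = 855.14 years ≈ 855 growth rings.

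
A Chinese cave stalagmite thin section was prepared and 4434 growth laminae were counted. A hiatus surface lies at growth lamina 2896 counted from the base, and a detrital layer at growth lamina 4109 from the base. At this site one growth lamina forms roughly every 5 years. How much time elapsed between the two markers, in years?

4109 − 2896 = 1213 growth laminae lie between the two events.
At 5 years per growth lamina, 1213 × 5 = 6065 years.

6065 years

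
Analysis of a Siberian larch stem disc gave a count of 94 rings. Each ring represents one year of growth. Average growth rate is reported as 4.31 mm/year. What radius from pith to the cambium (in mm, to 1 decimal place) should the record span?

405.1 mm

The record spans 94 years at 4.31 mm per year.
Length ≈ 4.31 × 94 = 405.1 mm.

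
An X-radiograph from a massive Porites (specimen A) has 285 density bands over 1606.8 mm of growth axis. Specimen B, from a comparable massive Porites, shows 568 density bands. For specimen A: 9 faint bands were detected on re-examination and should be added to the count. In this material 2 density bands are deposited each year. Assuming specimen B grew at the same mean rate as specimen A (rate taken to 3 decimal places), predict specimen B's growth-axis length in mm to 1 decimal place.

Specimen A: correcting the raw count gives 285 + 9 = 294 true density bands.
Specimen A: dividing by 2 density bands per year: 294 / 2 = 147 years.
A: 1606.8 mm over 147 years gives 1606.8 / 147 ≈ 10.931 mm/yr.
Specimen B: with 2 density bands per year, 568 / 2 = 284 years. Length of B = 10.931 × 284 = 3104.4 mm.

3104.4 mm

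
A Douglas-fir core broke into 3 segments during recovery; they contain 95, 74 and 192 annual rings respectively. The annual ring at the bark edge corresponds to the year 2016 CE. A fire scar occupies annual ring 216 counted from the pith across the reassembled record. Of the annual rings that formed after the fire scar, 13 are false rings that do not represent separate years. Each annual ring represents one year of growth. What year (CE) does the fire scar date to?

Total annual rings = 95 + 74 + 192 = 361.
The fire scar sits at annual ring 216 from the pith, so 361 − 216 = 145 annual rings formed after it.
Removing the 13 false annual rings leaves 145 − 13 = 132 true annual rings beyond the fire scar.
The annual ring at the bark edge is 2016 CE, so the fire scar dates to 2016 − 132 = 1884 CE.

1884 CE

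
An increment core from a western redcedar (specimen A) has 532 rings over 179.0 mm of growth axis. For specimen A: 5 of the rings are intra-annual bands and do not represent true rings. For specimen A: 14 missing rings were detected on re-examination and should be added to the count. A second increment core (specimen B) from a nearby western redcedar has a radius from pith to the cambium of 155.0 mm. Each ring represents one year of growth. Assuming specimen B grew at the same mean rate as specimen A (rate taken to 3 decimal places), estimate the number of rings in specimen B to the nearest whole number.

Specimen A: adjusted count: 532 − 5 + 14 = 541 rings.
A: 179.0 mm over 541 years gives 179.0 / 541 ≈ 0.331 mm/year.
Specimen B: 155.0 mm / 0.331 mm per year = 468.28 years ≈ 468 rings.

468 rings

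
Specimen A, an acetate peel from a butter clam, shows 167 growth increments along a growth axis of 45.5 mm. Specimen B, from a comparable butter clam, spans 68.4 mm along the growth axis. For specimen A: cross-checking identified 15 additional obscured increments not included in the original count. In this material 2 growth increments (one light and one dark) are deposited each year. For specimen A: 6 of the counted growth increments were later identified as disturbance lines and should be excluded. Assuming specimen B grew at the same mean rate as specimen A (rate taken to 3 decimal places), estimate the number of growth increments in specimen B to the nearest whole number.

Specimen A: after corrections the count is 167 − 6 + 15 = 176 growth increments.
Specimen A: with 2 growth increments per year, 176 / 2 = 88 years.
A: 45.5 mm over 88 years gives 45.5 / 88 ≈ 0.517 mm/yr.
For B, 68.4 / 0.517 = 132.30 years; at 2 growth increments per year that is 132.30 × 2 ≈ 265 growth increments.

265 growth increments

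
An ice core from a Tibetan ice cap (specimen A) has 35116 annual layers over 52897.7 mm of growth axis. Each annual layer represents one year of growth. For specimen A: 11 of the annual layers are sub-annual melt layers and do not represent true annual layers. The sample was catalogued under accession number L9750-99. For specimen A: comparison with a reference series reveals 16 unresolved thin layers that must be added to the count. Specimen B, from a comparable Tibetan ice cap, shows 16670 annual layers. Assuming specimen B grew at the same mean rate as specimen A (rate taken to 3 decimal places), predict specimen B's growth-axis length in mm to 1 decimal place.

Specimen A: after corrections the count is 35116 − 11 + 16 = 35121 annual layers.
A: 52897.7 mm over 35121 years gives 52897.7 / 35121 ≈ 1.506 mm/yr.
B's length ≈ 1.506 × 16670 = 25105.0 mm.

25105.0 mm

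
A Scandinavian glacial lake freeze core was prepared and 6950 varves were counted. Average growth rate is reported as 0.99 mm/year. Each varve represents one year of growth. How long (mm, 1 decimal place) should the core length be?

6880.5 mm

6950 years of growth are recorded.
Length ≈ 0.99 × 6950 = 6880.5 mm.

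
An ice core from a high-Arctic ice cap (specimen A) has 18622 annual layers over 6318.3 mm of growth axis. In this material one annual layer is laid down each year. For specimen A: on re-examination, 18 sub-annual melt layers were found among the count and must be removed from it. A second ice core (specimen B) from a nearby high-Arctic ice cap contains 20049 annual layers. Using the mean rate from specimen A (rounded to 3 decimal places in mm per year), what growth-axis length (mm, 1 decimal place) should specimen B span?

6816.7 mm

Specimen A: true annual layer count = 18622 − 18 = 18604.
A: 6318.3 mm over 18604 years gives 6318.3 / 18604 ≈ 0.340 mm per year.
For B, 0.340 mm/year × 20049 years = 6816.7 mm.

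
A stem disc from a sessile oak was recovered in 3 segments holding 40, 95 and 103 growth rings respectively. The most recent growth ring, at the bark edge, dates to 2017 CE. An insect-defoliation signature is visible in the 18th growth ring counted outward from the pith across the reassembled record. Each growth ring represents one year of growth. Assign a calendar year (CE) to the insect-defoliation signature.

1797 CE

Total growth rings = 40 + 95 + 103 = 238.
The insect-defoliation signature sits at growth ring 18 from the pith, so 238 − 18 = 220 growth rings formed after it.
2017 − 220 = 1797 CE.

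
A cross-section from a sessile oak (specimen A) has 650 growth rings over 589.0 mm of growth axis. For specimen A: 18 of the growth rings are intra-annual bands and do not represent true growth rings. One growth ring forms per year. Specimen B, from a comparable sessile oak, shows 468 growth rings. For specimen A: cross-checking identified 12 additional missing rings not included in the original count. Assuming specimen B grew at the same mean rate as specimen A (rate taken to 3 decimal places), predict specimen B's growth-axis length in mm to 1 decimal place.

428.2 mm

Specimen A: true growth ring count = 650 − 18 + 12 = 644.
A: Mean rate = 589.0 mm / 644 years ≈ 0.915 mm/yr.
Length of B = 0.915 × 468 = 428.2 mm.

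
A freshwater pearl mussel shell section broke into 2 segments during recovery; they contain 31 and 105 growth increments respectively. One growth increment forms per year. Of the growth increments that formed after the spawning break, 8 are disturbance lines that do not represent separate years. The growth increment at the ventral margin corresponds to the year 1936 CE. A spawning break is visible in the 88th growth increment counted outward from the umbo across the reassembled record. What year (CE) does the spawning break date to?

Total growth increments = 31 + 105 = 136.
136 − 88 = 48 growth increments lie beyond the spawning break toward the ventral margin.
Removing the 8 false growth increments leaves 48 − 8 = 40 true growth increments beyond the spawning break.
The growth increment at the ventral margin is 1936 CE, so the spawning break dates to 1936 − 40 = 1896 CE.

1896 CE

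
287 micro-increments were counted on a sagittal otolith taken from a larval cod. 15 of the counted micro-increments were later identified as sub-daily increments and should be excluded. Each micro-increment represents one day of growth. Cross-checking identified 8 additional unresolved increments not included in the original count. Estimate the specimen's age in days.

280 d

Correcting the raw count gives 287 − 15 + 8 = 280 true micro-increments.
One micro-increment per day makes the duration 280 days.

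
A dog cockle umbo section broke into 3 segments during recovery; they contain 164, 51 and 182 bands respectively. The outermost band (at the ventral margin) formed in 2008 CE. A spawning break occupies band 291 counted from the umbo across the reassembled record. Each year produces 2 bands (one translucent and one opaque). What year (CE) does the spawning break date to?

1955 CE

Total bands = 164 + 51 + 182 = 397.
397 − 291 = 106 bands lie beyond the spawning break toward the ventral margin.
With 2 bands per year, 106 / 2 = 53 years.
2008 − 53 = 1955 CE.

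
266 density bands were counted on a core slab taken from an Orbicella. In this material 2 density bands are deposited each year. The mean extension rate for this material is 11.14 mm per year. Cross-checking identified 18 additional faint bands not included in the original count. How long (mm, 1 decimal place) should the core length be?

True density band count = 266 + 18 = 284.
284 density bands at 2 per year is 284 / 2 = 142 years.
Length ≈ 11.14 × 142 = 1581.9 mm.

1581.9 mm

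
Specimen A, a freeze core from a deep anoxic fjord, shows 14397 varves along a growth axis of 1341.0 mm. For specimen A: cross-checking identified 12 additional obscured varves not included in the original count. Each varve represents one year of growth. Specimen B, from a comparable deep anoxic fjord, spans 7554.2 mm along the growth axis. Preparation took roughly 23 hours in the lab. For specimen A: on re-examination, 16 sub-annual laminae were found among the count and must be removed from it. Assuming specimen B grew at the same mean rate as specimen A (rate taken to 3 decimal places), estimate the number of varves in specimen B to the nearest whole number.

Specimen A: after corrections the count is 14397 − 16 + 12 = 14393 varves.
A: Mean rate = 1341.0 mm / 14393 years ≈ 0.093 mm/year.
B spans 7554.2 / 0.093 = 81227.96 years ≈ 81228 varves.

81228 varves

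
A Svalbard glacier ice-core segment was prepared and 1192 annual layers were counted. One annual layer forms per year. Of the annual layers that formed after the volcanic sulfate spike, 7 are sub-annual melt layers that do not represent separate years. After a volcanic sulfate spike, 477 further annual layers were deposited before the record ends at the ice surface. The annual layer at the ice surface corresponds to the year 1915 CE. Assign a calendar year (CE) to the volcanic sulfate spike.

477 annual layers formed after the volcanic sulfate spike.
477 − 7 false = 470 true annual layers after the volcanic sulfate spike.
1915 − 470 = 1445 CE.

1445 CE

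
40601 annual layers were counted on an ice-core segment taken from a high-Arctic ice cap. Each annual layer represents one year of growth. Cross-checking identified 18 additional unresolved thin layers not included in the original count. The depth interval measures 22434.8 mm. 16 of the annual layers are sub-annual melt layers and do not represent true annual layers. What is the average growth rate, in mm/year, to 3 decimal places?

0.553 mm/year

Adjusted count: 40601 − 16 + 18 = 40603 annual layers.
Mean rate = 22434.8 mm / 40603 years ≈ 0.553 mm/year.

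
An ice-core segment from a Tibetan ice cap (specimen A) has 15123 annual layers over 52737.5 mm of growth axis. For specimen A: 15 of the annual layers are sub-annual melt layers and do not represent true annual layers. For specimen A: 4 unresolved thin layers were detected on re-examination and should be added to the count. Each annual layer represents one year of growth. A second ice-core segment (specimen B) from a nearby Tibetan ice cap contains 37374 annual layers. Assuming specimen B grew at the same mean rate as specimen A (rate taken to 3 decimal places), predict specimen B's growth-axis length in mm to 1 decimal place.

130435.3 mm

Specimen A: after corrections the count is 15123 − 15 + 4 = 15112 annual layers.
A: 52737.5 mm over 15112 years gives 52737.5 / 15112 ≈ 3.490 mm/yr.
B's length ≈ 3.490 × 37374 = 130435.3 mm.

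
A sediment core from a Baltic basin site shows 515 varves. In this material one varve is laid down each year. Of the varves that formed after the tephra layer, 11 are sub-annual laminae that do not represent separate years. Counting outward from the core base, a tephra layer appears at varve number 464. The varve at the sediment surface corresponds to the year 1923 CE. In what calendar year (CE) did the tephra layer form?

1883 CE

Between varve 464 and the sediment surface there are 515 − 464 = 51 varves.
51 − 11 false = 40 true varves after the tephra layer.
1923 − 40 = 1883 CE.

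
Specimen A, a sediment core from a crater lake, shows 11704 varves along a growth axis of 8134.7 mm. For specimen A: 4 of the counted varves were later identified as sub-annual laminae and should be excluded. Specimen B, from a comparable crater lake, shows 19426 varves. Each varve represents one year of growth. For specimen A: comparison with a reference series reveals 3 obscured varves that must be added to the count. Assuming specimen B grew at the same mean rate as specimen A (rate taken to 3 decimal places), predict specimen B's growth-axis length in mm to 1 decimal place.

Specimen A: correcting the raw count gives 11704 − 4 + 3 = 11703 true varves.
A: 8134.7 mm over 11703 years gives 8134.7 / 11703 ≈ 0.695 mm per year.
B's length ≈ 0.695 × 19426 = 13501.1 mm.

13501.1 mm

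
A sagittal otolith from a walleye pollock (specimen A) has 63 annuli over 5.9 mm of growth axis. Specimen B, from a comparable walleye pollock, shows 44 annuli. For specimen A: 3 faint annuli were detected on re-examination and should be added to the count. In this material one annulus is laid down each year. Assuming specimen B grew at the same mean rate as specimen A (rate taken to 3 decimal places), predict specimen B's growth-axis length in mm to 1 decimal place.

Specimen A: adjusted count: 63 + 3 = 66 annuli.
A: Mean rate = 5.9 mm / 66 years ≈ 0.089 mm/yr.
B's length ≈ 0.089 × 44 = 3.9 mm.

3.9 mm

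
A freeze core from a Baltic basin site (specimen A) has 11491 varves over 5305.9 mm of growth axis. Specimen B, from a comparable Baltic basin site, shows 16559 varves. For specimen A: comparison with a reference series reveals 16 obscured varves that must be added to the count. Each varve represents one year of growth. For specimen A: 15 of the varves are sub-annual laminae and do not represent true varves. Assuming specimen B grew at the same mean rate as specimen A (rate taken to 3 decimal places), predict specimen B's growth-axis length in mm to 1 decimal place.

7650.3 mm

Specimen A: correcting the raw count gives 11491 − 15 + 16 = 11492 true varves.
A: Mean rate = 5305.9 mm / 11492 years ≈ 0.462 mm/yr.
B's length ≈ 0.462 × 16559 = 7650.3 mm.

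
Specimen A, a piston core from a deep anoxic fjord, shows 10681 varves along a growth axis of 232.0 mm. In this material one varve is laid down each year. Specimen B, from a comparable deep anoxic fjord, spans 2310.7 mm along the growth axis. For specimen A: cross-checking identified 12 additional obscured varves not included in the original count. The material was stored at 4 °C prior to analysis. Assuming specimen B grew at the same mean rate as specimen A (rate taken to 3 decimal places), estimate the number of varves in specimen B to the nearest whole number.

105032 varves

Specimen A: correcting the raw count gives 10681 + 12 = 10693 true varves.
A: 232.0 mm over 10693 years gives 232.0 / 10693 ≈ 0.022 mm/year.
B spans 2310.7 / 0.022 = 105031.82 years ≈ 105032 varves.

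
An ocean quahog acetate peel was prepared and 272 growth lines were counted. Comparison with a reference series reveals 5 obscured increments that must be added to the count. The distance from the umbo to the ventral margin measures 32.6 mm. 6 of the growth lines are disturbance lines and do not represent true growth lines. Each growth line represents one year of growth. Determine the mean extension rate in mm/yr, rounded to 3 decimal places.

0.120 mm/yr

Adjusted count: 272 − 6 + 5 = 271 growth lines.
Extension rate ≈ 32.6 / 271 = 0.120 mm/yr.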